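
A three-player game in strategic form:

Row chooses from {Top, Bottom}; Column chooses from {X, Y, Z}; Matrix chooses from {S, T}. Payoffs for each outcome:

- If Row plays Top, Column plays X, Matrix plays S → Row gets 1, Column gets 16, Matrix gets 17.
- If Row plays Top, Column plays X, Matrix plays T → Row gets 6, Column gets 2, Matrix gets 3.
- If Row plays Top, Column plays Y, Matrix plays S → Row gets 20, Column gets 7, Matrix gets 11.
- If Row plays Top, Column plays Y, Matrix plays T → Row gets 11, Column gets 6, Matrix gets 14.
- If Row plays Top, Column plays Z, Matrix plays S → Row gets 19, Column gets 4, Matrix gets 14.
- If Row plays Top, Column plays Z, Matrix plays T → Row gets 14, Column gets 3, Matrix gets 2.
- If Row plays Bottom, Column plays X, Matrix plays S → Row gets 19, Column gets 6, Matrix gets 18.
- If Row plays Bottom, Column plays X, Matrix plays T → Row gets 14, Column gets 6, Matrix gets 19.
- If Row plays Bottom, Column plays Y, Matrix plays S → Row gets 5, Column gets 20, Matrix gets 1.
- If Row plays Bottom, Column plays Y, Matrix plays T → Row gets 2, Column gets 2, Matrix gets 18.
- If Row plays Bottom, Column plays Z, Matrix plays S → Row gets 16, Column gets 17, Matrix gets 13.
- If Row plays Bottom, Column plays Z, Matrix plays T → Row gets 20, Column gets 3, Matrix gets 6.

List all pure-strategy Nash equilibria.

Row against (X, S): payoffs 1, 19 → best response Bottom.
Row against (X, T): payoffs 6, 14 → best response Bottom.
Row against (Y, S): payoffs 20, 5 → best response Top.
Row against (Y, T): payoffs 11, 2 → best response Top.
Row against (Z, S): payoffs 19, 16 → best response Top.
Row against (Z, T): payoffs 14, 20 → best response Bottom.
Column against (Top, S): payoffs 16, 7, 4 → best response X.
Column against (Top, T): payoffs 2, 6, 3 → best response Y.
Column against (Bottom, S): payoffs 6, 20, 17 → best response Y.
Column against (Bottom, T): payoffs 6, 2, 3 → best response X.
Matrix against (Top, X): payoffs 17, 3 → best response S.
Matrix against (Top, Y): payoffs 11, 14 → best response T.
Matrix against (Top, Z): payoffs 14, 2 → best response S.
Matrix against (Bottom, X): payoffs 18, 19 → best response T.
Matrix against (Bottom, Y): payoffs 1, 18 → best response T.
Matrix against (Bottom, Z): payoffs 13, 6 → best response S.
Mutual best responses: (Top, Y, T); (Bottom, X, T).

Pure-strategy Nash equilibria: (Top, Y, T) and (Bottom, X, T)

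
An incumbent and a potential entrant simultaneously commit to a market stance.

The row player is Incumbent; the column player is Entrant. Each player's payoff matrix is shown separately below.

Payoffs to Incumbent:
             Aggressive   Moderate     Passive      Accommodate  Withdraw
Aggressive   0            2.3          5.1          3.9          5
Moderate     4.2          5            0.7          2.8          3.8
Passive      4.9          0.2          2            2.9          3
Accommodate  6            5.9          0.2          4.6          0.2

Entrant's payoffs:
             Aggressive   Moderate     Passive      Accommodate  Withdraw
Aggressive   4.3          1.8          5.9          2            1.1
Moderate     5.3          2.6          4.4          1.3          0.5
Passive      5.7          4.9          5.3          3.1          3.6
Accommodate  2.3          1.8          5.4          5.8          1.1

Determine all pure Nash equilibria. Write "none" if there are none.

(Aggressive, Aggressive): Incumbent can switch to Moderate (0 → 4.2). Not NE.
(Aggressive, Moderate): Incumbent can switch to Moderate (2.3 → 5). Not NE.
(Aggressive, Passive): Incumbent gets 5.1, best alternative 2; Entrant gets 5.9, best alternative 4.3. No profitable deviation — NE.
(Aggressive, Accommodate): Incumbent can switch to Accommodate (3.9 → 4.6). Not NE.
(Aggressive, Withdraw): Entrant can switch to Aggressive (1.1 → 4.3). Not NE.
(Moderate, Aggressive): Incumbent can switch to Passive (4.2 → 4.9). Not NE.
(Moderate, Moderate): Incumbent can switch to Accommodate (5 → 5.9). Not NE.
(Moderate, Passive): Incumbent can switch to Aggressive (0.7 → 5.1). Not NE.
(Moderate, Accommodate): Incumbent can switch to Aggressive (2.8 → 3.9). Not NE.
(Accommodate, Accommodate): Incumbent gets 4.6, best alternative 3.9; Entrant gets 5.8, best alternative 5.4. No profitable deviation — NE.
(The remaining 10 profiles each have a profitable deviation by the same check.)

Pure-strategy Nash equilibria: (Aggressive, Passive); (Accommodate, Accommodate)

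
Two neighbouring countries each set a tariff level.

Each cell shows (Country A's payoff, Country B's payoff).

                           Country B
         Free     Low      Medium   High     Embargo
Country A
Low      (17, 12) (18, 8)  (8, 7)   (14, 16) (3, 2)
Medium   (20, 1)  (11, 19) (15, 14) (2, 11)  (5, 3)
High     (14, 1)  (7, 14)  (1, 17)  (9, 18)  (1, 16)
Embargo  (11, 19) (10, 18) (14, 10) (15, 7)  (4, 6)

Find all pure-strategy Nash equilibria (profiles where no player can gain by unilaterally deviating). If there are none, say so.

There is no pure-strategy Nash equilibrium.

(Low, Free): Country A can switch to Medium (17 → 20). Not NE.
(Low, Low): Country B can switch to Free (8 → 12). Not NE.
(Low, Medium): Country A can switch to Medium (8 → 15). Not NE.
(Low, High): Country A can switch to Embargo (14 → 15). Not NE.
(Low, Embargo): Country A can switch to Medium (3 → 5). Not NE.
(Medium, Free): Country B can switch to Low (1 → 19). Not NE.
(Medium, Low): Country A can switch to Low (11 → 18). Not NE.
(Medium, Medium): Country B can switch to Low (14 → 19). Not NE.
(Medium, High): Country A can switch to Low (2 → 14). Not NE.
(Medium, Embargo): Country B can switch to Low (3 → 19). Not NE.
(The remaining 10 profiles each have a profitable deviation by the same check.)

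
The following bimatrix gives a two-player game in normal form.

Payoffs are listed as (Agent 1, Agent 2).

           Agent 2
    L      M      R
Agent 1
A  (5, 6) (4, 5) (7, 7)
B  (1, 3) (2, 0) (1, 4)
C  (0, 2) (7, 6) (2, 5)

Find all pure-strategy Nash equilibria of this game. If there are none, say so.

Pure-strategy Nash equilibria: (A, R); (C, M)

(A, L): Agent 2 can switch to R (6 → 7). Not NE.
(A, M): Agent 1 can switch to C (4 → 7). Not NE.
(A, R): Agent 1 gets 7, best alternative 2; Agent 2 gets 7, best alternative 6. No profitable deviation — NE.
(B, L): Agent 1 can switch to A (1 → 5). Not NE.
(B, M): Agent 1 can switch to A (2 → 4). Not NE.
(B, R): Agent 1 can switch to A (1 → 7). Not NE.
(C, L): Agent 1 can switch to A (0 → 5). Not NE.
(C, M): Agent 1 gets 7, best alternative 4; Agent 2 gets 6, best alternative 5. No profitable deviation — NE.
(The remaining 1 profile has a profitable deviation by the same check.)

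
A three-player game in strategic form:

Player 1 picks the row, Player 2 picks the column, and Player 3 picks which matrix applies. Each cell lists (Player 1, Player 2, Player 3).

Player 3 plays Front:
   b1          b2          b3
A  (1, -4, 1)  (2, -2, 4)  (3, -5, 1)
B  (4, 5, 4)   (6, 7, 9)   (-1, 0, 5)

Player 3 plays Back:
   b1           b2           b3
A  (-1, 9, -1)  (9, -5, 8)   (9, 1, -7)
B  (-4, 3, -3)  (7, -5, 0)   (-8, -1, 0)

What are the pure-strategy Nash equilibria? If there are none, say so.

Player 1 against (b1, Front): payoffs 1, 4 → best response B.
Player 1 against (b1, Back): payoffs -1, -4 → best response A.
Player 1 against (b2, Front): payoffs 2, 6 → best response B.
Player 1 against (b2, Back): payoffs 9, 7 → best response A.
Player 1 against (b3, Front): payoffs 3, -1 → best response A.
Player 1 against (b3, Back): payoffs 9, -8 → best response A.
Player 2 against (A, Front): payoffs -4, -2, -5 → best response b2.
Player 2 against (A, Back): payoffs 9, -5, 1 → best response b1.
Player 2 against (B, Front): payoffs 5, 7, 0 → best response b2.
Player 2 against (B, Back): payoffs 3, -5, -1 → best response b1.
Player 3 against (A, b1): payoffs 1, -1 → best response Front.
Player 3 against (A, b2): payoffs 4, 8 → best response Back.
Player 3 against (A, b3): payoffs 1, -7 → best response Front.
Player 3 against (B, b1): payoffs 4, -3 → best response Front.
Player 3 against (B, b2): payoffs 9, 0 → best response Front.
Player 3 against (B, b3): payoffs 5, 0 → best response Front.
Mutual best responses: (B, b2, Front).

(B, b2, Front)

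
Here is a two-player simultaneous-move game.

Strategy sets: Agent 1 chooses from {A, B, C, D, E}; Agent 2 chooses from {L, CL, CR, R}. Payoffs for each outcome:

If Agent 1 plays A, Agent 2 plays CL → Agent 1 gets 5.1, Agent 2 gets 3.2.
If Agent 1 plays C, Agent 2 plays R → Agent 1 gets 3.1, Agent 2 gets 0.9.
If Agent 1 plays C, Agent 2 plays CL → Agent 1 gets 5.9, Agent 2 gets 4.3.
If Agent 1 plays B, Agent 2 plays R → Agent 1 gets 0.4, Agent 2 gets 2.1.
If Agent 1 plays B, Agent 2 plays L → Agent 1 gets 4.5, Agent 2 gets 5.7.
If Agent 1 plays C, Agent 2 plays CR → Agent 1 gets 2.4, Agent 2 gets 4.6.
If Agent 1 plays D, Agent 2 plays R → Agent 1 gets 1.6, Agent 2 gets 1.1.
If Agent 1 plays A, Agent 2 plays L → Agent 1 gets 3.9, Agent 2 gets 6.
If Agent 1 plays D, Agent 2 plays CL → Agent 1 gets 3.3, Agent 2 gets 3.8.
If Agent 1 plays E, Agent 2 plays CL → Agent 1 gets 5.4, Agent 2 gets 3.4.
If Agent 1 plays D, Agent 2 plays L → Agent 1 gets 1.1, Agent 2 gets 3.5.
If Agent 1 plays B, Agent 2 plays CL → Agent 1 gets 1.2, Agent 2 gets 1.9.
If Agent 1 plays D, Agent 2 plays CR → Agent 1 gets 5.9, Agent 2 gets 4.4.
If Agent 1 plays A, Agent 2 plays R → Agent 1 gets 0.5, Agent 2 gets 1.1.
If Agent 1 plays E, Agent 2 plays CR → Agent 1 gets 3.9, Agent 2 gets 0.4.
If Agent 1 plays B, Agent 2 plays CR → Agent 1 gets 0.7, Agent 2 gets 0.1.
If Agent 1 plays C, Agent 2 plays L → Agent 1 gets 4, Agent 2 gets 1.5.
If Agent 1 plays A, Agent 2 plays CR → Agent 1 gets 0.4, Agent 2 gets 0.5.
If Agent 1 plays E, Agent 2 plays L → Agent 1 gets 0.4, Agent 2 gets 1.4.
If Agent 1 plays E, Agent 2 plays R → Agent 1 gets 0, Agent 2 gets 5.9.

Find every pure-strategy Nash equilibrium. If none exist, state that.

Agent 1 against L: payoffs 3.9, 4.5, 4, 1.1, 0.4 → best response B.
Agent 1 against CL: payoffs 5.1, 1.2, 5.9, 3.3, 5.4 → best response C.
Agent 1 against CR: payoffs 0.4, 0.7, 2.4, 5.9, 3.9 → best response D.
Agent 1 against R: payoffs 0.5, 0.4, 3.1, 1.6, 0 → best response C.
Agent 2 against A: payoffs 6, 3.2, 0.5, 1.1 → best response L.
Agent 2 against B: payoffs 5.7, 1.9, 0.1, 2.1 → best response L.
Agent 2 against C: payoffs 1.5, 4.3, 4.6, 0.9 → best response CR.
Agent 2 against D: payoffs 3.5, 3.8, 4.4, 1.1 → best response CR.
Agent 2 against E: payoffs 1.4, 3.4, 0.4, 5.9 → best response R.
Mutual best responses: (B, L); (D, CR).

(B, L) and (D, CR)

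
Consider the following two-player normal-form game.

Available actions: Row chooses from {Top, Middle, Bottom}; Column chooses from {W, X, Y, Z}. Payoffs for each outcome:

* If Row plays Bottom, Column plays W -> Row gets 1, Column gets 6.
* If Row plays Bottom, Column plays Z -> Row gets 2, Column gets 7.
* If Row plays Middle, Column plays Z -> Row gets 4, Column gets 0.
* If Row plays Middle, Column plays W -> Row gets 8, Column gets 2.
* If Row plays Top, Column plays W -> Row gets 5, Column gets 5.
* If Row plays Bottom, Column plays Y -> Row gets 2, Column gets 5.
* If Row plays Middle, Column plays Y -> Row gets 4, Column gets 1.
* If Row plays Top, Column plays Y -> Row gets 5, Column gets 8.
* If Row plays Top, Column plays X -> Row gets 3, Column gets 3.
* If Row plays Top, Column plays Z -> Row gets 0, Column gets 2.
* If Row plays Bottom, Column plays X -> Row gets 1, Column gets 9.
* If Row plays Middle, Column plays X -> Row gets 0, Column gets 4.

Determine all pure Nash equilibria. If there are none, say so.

Row against W: payoffs 5, 8, 1 → best response Middle.
Row against X: payoffs 3, 0, 1 → best response Top.
Row against Y: payoffs 5, 4, 2 → best response Top.
Row against Z: payoffs 0, 4, 2 → best response Middle.
Column against Top: payoffs 5, 3, 8, 2 → best response Y.
Column against Middle: payoffs 2, 4, 1, 0 → best response X.
Column against Bottom: payoffs 6, 9, 5, 7 → best response X.
Mutual best responses: (Top, Y).

The unique pure-strategy Nash equilibrium is (Top, Y).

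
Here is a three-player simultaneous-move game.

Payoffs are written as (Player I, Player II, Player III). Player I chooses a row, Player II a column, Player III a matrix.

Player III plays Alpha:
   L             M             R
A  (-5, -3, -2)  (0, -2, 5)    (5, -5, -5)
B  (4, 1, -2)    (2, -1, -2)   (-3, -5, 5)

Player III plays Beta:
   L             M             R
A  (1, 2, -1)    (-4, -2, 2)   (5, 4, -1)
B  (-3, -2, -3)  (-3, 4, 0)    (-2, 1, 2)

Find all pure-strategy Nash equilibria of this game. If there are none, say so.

The pure Nash equilibria are (A, R, Beta) and (B, L, Alpha) and (B, M, Beta).

(A, L, Alpha): Player I can switch to B (-5 → 4). Not NE.
(A, L, Beta): Player II can switch to R (2 → 4). Not NE.
(A, M, Alpha): Player I can switch to B (0 → 2). Not NE.
(A, M, Beta): Player I can switch to B (-4 → -3). Not NE.
(A, R, Alpha): Player II can switch to L (-5 → -3). Not NE.
(A, R, Beta): Player I gets 5, best alternative -2; Player II gets 4, best alternative 2; Player III gets -1, best alternative -5. No profitable deviation — NE.
(B, L, Alpha): Player I gets 4, best alternative -5; Player II gets 1, best alternative -1; Player III gets -2, best alternative -3. No profitable deviation — NE.
(B, L, Beta): Player I can switch to A (-3 → 1). Not NE.
(B, M, Beta): Player I gets -3, best alternative -4; Player II gets 4, best alternative 1; Player III gets 0, best alternative -2. No profitable deviation — NE.
(The remaining 3 profiles each have a profitable deviation by the same check.)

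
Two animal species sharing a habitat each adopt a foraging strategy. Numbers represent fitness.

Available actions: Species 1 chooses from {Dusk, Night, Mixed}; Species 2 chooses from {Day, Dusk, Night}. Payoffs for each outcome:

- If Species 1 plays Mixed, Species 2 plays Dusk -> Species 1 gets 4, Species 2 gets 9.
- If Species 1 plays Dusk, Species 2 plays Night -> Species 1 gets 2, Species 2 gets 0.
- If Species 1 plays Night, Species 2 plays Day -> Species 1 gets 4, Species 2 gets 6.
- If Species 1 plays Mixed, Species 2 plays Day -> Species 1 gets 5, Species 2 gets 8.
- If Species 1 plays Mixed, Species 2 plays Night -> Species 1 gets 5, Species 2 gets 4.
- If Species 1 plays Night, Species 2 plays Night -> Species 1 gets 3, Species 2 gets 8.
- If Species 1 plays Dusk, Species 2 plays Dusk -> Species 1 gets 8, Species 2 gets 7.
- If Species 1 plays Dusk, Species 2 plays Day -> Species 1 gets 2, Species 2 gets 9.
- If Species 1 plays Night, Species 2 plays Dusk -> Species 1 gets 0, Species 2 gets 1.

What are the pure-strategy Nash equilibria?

none

Check each profile: it is a Nash equilibrium iff no player can strictly gain by switching unilaterally.
(Dusk, Day): Species 1 can switch to Night (2 → 4). Not NE.
(Dusk, Dusk): Species 2 can switch to Day (7 → 9). Not NE.
(Dusk, Night): Species 1 can switch to Night (2 → 3). Not NE.
(Night, Day): Species 1 can switch to Mixed (4 → 5). Not NE.
(Night, Dusk): Species 1 can switch to Dusk (0 → 8). Not NE.
(Night, Night): Species 1 can switch to Mixed (3 → 5). Not NE.
(Mixed, Day): Species 2 can switch to Dusk (8 → 9). Not NE.
(Mixed, Dusk): Species 1 can switch to Dusk (4 → 8). Not NE.
(Mixed, Night): Species 2 can switch to Day (4 → 8). Not NE.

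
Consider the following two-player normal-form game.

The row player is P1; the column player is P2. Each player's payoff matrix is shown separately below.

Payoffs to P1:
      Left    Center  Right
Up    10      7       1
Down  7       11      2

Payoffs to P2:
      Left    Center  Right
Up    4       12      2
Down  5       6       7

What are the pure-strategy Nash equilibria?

(Up, Left): P2 can switch to Center (4 → 12). Not NE.
(Up, Center): P1 can switch to Down (7 → 11). Not NE.
(Up, Right): P1 can switch to Down (1 → 2). Not NE.
(Down, Left): P1 can switch to Up (7 → 10). Not NE.
(Down, Center): P2 can switch to Right (6 → 7). Not NE.
(Down, Right): P1 gets 2, best alternative 1; P2 gets 7, best alternative 6. No profitable deviation — NE.

Pure NE: (Down, Right)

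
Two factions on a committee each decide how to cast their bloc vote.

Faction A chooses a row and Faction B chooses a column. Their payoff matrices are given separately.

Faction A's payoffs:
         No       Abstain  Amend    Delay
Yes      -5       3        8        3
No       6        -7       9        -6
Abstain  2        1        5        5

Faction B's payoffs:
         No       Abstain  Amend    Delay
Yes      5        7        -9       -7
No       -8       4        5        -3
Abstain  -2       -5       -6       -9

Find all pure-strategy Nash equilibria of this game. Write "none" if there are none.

The pure Nash equilibria are (Yes, Abstain) and (No, Amend).

Check each profile: it is a Nash equilibrium iff no player can strictly gain by switching unilaterally.
(Yes, No): Faction A can switch to No (-5 → 6). Not NE.
(Yes, Abstain): Faction A gets 3, best alternative 1; Faction B gets 7, best alternative 5. No profitable deviation — NE.
(Yes, Amend): Faction A can switch to No (8 → 9). Not NE.
(Yes, Delay): Faction A can switch to Abstain (3 → 5). Not NE.
(No, No): Faction B can switch to Abstain (-8 → 4). Not NE.
(No, Abstain): Faction A can switch to Yes (-7 → 3). Not NE.
(No, Amend): Faction A gets 9, best alternative 8; Faction B gets 5, best alternative 4. No profitable deviation — NE.
(No, Delay): Faction A can switch to Yes (-6 → 3). Not NE.
(The remaining 4 profiles each have a profitable deviation by the same check.)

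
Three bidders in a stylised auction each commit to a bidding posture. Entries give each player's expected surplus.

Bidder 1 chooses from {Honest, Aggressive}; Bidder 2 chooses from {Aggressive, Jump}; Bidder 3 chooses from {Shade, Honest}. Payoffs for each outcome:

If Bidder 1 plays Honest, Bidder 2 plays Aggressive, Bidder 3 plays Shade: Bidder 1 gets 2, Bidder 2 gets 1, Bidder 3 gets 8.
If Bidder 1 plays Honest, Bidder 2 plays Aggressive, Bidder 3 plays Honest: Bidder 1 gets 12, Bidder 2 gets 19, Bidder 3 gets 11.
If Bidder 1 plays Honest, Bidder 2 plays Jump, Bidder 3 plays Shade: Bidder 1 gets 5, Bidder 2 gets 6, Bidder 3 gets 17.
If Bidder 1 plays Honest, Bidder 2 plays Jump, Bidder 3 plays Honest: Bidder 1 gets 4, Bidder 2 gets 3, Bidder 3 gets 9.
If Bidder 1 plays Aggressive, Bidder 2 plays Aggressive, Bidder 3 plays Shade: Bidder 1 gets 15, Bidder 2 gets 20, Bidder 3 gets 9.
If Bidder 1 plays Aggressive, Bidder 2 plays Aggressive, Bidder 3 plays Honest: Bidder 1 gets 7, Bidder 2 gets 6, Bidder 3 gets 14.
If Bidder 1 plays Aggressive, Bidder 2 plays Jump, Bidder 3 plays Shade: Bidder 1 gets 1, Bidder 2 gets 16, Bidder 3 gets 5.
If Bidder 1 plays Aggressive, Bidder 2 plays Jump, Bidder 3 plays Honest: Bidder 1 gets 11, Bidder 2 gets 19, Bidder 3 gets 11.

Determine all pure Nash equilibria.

Pure-strategy Nash equilibria: (Honest, Aggressive, Honest), (Honest, Jump, Shade), (Aggressive, Jump, Honest)

(Honest, Aggressive, Shade): Bidder 1 can switch to Aggressive (2 → 15). Not NE.
(Honest, Aggressive, Honest): Bidder 1 gets 12, best alternative 7; Bidder 2 gets 19, best alternative 3; Bidder 3 gets 11, best alternative 8. No profitable deviation — NE.
(Honest, Jump, Shade): Bidder 1 gets 5, best alternative 1; Bidder 2 gets 6, best alternative 1; Bidder 3 gets 17, best alternative 9. No profitable deviation — NE.
(Honest, Jump, Honest): Bidder 1 can switch to Aggressive (4 → 11). Not NE.
(Aggressive, Aggressive, Shade): Bidder 3 can switch to Honest (9 → 14). Not NE.
(Aggressive, Aggressive, Honest): Bidder 1 can switch to Honest (7 → 12). Not NE.
(Aggressive, Jump, Shade): Bidder 1 can switch to Honest (1 → 5). Not NE.
(Aggressive, Jump, Honest): Bidder 1 gets 11, best alternative 4; Bidder 2 gets 19, best alternative 6; Bidder 3 gets 11, best alternative 5. No profitable deviation — NE.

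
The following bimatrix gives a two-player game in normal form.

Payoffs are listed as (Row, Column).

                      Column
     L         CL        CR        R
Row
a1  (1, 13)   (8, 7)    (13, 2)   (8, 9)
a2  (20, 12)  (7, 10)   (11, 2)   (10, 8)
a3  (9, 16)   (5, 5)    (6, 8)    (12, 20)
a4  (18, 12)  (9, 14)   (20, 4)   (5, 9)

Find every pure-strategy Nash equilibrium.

The pure Nash equilibria are (a2, L); (a3, R); (a4, CL).

(a1, L): Row can switch to a2 (1 → 20). Not NE.
(a1, CL): Row can switch to a4 (8 → 9). Not NE.
(a1, CR): Row can switch to a4 (13 → 20). Not NE.
(a1, R): Row can switch to a2 (8 → 10). Not NE.
(a2, L): Row gets 20, best alternative 18; Column gets 12, best alternative 10. No profitable deviation — NE.
(a2, CL): Row can switch to a1 (7 → 8). Not NE.
(a2, CR): Row can switch to a1 (11 → 13). Not NE.
(a3, R): Row gets 12, best alternative 10; Column gets 20, best alternative 16. No profitable deviation — NE.
(a4, CL): Row gets 9, best alternative 8; Column gets 14, best alternative 12. No profitable deviation — NE.
(The remaining 7 profiles each have a profitable deviation by the same check.)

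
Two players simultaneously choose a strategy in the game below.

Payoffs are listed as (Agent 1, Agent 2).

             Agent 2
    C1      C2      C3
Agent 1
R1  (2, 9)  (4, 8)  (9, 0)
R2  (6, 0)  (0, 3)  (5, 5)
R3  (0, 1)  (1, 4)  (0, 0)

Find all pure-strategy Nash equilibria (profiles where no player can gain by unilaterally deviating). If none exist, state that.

Agent 1 against C1: payoffs 2, 6, 0 → best response R2.
Agent 1 against C2: payoffs 4, 0, 1 → best response R1.
Agent 1 against C3: payoffs 9, 5, 0 → best response R1.
Agent 2 against R1: payoffs 9, 8, 0 → best response C1.
Agent 2 against R2: payoffs 0, 3, 5 → best response C3.
Agent 2 against R3: payoffs 1, 4, 0 → best response C2.
No profile is a mutual best response for all players.

No pure-strategy Nash equilibrium.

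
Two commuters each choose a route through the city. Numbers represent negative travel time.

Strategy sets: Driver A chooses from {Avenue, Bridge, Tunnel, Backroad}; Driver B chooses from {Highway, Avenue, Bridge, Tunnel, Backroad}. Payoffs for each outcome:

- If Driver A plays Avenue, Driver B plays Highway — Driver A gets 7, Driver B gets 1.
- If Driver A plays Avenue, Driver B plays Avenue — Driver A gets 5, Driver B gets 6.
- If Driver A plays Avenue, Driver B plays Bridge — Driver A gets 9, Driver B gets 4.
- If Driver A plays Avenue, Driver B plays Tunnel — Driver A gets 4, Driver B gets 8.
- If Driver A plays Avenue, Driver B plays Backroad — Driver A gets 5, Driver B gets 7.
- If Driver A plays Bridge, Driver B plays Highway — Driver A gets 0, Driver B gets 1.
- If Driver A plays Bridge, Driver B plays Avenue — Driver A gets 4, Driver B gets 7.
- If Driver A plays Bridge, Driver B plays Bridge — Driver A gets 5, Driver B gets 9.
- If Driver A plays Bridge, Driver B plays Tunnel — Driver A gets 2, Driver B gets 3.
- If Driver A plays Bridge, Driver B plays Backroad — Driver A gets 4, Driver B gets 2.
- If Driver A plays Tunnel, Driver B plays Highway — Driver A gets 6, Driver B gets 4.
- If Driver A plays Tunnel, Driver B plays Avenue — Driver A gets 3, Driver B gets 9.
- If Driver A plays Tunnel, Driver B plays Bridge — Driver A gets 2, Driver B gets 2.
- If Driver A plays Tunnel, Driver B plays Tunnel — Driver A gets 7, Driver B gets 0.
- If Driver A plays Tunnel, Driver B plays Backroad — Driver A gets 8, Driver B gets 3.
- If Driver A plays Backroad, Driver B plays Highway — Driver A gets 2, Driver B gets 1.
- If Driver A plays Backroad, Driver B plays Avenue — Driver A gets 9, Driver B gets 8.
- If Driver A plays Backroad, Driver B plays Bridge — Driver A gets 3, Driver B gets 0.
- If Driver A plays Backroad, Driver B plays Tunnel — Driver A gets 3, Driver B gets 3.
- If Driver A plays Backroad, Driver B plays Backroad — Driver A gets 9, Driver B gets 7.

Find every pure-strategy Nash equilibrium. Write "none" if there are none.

Pure NE: (Backroad, Avenue)

Driver A against Highway: payoffs 7, 0, 6, 2 → best response Avenue.
Driver A against Avenue: payoffs 5, 4, 3, 9 → best response Backroad.
Driver A against Bridge: payoffs 9, 5, 2, 3 → best response Avenue.
Driver A against Tunnel: payoffs 4, 2, 7, 3 → best response Tunnel.
Driver A against Backroad: payoffs 5, 4, 8, 9 → best response Backroad.
Driver B against Avenue: payoffs 1, 6, 4, 8, 7 → best response Tunnel.
Driver B against Bridge: payoffs 1, 7, 9, 3, 2 → best response Bridge.
Driver B against Tunnel: payoffs 4, 9, 2, 0, 3 → best response Avenue.
Driver B against Backroad: payoffs 1, 8, 0, 3, 7 → best response Avenue.
Mutual best responses: (Backroad, Avenue).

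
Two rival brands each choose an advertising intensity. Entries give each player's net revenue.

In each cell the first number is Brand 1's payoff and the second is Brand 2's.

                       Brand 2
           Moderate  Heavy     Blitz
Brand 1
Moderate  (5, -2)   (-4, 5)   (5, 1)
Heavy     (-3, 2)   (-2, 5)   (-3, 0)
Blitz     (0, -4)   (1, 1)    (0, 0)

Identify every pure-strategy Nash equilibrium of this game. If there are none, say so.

(Blitz, Heavy)

Brand 1 against Moderate: payoffs 5, -3, 0 → best response Moderate.
Brand 1 against Heavy: payoffs -4, -2, 1 → best response Blitz.
Brand 1 against Blitz: payoffs 5, -3, 0 → best response Moderate.
Brand 2 against Moderate: payoffs -2, 5, 1 → best response Heavy.
Brand 2 against Heavy: payoffs 2, 5, 0 → best response Heavy.
Brand 2 against Blitz: payoffs -4, 1, 0 → best response Heavy.
Mutual best responses: (Blitz, Heavy).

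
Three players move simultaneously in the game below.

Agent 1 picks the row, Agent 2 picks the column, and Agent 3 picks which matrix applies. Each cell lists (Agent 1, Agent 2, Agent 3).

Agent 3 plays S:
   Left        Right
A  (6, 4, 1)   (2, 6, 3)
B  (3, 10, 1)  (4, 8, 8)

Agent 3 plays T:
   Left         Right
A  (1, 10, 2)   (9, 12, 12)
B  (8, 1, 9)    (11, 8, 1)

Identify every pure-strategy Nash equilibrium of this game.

No pure-strategy Nash equilibrium.

For each player, find the best response to each opponent profile; mutual best responses are the pure NE.
Agent 1 against (Left, S): payoffs 6, 3 → best response A.
Agent 1 against (Left, T): payoffs 1, 8 → best response B.
Agent 1 against (Right, S): payoffs 2, 4 → best response B.
Agent 1 against (Right, T): payoffs 9, 11 → best response B.
Agent 2 against (A, S): payoffs 4, 6 → best response Right.
Agent 2 against (A, T): payoffs 10, 12 → best response Right.
Agent 2 against (B, S): payoffs 10, 8 → best response Left.
Agent 2 against (B, T): payoffs 1, 8 → best response Right.
Agent 3 against (A, Left): payoffs 1, 2 → best response T.
Agent 3 against (A, Right): payoffs 3, 12 → best response T.
Agent 3 against (B, Left): payoffs 1, 9 → best response T.
Agent 3 against (B, Right): payoffs 8, 1 → best response S.
No profile is a mutual best response for all players.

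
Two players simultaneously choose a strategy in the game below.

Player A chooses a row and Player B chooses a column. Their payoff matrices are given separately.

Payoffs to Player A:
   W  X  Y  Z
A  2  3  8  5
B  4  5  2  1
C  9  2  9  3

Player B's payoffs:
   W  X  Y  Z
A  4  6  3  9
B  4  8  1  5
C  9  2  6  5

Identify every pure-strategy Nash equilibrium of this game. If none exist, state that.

(A, W): Player A can switch to B (2 → 4). Not NE.
(A, X): Player A can switch to B (3 → 5). Not NE.
(A, Y): Player A can switch to C (8 → 9). Not NE.
(A, Z): Player A gets 5, best alternative 3; Player B gets 9, best alternative 6. No profitable deviation — NE.
(B, W): Player A can switch to C (4 → 9). Not NE.
(B, X): Player A gets 5, best alternative 3; Player B gets 8, best alternative 5. No profitable deviation — NE.
(B, Y): Player A can switch to A (2 → 8). Not NE.
(B, Z): Player A can switch to A (1 → 5). Not NE.
(C, W): Player A gets 9, best alternative 4; Player B gets 9, best alternative 6. No profitable deviation — NE.
(C, X): Player A can switch to A (2 → 3). Not NE.
(C, Y): Player B can switch to W (6 → 9). Not NE.
(C, Z): Player A can switch to A (3 → 5). Not NE.

The pure Nash equilibria are (A, Z), (B, X), (C, W).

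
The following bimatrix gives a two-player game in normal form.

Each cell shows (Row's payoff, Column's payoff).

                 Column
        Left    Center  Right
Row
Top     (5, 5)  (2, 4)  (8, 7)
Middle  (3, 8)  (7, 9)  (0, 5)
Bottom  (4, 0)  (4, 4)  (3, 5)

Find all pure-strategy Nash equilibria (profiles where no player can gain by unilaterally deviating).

Row against Left: payoffs 5, 3, 4 → best response Top.
Row against Center: payoffs 2, 7, 4 → best response Middle.
Row against Right: payoffs 8, 0, 3 → best response Top.
Column against Top: payoffs 5, 4, 7 → best response Right.
Column against Middle: payoffs 8, 9, 5 → best response Center.
Column against Bottom: payoffs 0, 4, 5 → best response Right.
Mutual best responses: (Top, Right); (Middle, Center).

(Top, Right), (Middle, Center)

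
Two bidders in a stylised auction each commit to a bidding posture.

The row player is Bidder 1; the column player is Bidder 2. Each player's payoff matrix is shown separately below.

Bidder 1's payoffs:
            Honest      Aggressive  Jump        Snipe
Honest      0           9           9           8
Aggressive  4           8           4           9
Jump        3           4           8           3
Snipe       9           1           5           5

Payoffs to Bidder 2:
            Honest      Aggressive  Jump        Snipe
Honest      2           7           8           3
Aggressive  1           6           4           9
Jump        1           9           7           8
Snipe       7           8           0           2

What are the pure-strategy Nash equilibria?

For each player, find the best response to each opponent profile; mutual best responses are the pure NE.
Bidder 1 against Honest: payoffs 0, 4, 3, 9 → best response Snipe.
Bidder 1 against Aggressive: payoffs 9, 8, 4, 1 → best response Honest.
Bidder 1 against Jump: payoffs 9, 4, 8, 5 → best response Honest.
Bidder 1 against Snipe: payoffs 8, 9, 3, 5 → best response Aggressive.
Bidder 2 against Honest: payoffs 2, 7, 8, 3 → best response Jump.
Bidder 2 against Aggressive: payoffs 1, 6, 4, 9 → best response Snipe.
Bidder 2 against Jump: payoffs 1, 9, 7, 8 → best response Aggressive.
Bidder 2 against Snipe: payoffs 7, 8, 0, 2 → best response Aggressive.
Mutual best responses: (Honest, Jump); (Aggressive, Snipe).

The pure Nash equilibria are (Honest, Jump); (Aggressive, Snipe).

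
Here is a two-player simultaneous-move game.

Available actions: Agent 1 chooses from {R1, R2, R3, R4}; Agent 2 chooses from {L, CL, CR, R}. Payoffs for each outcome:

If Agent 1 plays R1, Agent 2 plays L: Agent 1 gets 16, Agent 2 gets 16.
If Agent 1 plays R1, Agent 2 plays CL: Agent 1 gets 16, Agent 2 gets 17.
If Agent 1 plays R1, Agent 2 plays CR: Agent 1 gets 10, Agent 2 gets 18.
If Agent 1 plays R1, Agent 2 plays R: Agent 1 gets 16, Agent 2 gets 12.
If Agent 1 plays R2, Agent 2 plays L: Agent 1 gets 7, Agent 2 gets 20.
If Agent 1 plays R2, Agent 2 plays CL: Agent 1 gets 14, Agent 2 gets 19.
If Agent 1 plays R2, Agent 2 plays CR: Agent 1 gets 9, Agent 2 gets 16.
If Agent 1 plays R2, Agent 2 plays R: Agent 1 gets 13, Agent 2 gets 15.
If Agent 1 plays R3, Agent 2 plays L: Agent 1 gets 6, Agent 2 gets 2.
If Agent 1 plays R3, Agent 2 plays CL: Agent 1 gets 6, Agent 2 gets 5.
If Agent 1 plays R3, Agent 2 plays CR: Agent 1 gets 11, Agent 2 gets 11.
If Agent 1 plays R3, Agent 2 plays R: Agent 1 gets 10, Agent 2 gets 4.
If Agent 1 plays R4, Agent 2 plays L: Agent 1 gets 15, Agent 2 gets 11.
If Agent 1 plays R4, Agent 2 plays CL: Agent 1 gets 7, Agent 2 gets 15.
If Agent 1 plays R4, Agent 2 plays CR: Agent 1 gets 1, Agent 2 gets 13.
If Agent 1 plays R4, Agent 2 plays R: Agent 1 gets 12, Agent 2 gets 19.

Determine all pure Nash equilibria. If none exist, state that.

Agent 1 against L: payoffs 16, 7, 6, 15 → best response R1.
Agent 1 against CL: payoffs 16, 14, 6, 7 → best response R1.
Agent 1 against CR: payoffs 10, 9, 11, 1 → best response R3.
Agent 1 against R: payoffs 16, 13, 10, 12 → best response R1.
Agent 2 against R1: payoffs 16, 17, 18, 12 → best response CR.
Agent 2 against R2: payoffs 20, 19, 16, 15 → best response L.
Agent 2 against R3: payoffs 2, 5, 11, 4 → best response CR.
Agent 2 against R4: payoffs 11, 15, 13, 19 → best response R.
Mutual best responses: (R3, CR).

(R3, CR)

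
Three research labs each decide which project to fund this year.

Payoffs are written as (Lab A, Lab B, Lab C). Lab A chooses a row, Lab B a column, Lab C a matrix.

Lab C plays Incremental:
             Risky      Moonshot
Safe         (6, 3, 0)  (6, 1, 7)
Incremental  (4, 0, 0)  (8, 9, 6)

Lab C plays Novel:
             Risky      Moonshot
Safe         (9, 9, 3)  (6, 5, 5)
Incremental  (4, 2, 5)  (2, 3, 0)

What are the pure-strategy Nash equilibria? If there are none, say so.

(Safe, Risky, Novel) and (Incremental, Moonshot, Incremental)

(Safe, Risky, Incremental): Lab C can switch to Novel (0 → 3). Not NE.
(Safe, Risky, Novel): Lab A gets 9, best alternative 4; Lab B gets 9, best alternative 5; Lab C gets 3, best alternative 0. No profitable deviation — NE.
(Safe, Moonshot, Incremental): Lab A can switch to Incremental (6 → 8). Not NE.
(Safe, Moonshot, Novel): Lab B can switch to Risky (5 → 9). Not NE.
(Incremental, Risky, Incremental): Lab A can switch to Safe (4 → 6). Not NE.
(Incremental, Risky, Novel): Lab A can switch to Safe (4 → 9). Not NE.
(Incremental, Moonshot, Incremental): Lab A gets 8, best alternative 6; Lab B gets 9, best alternative 0; Lab C gets 6, best alternative 0. No profitable deviation — NE.
(Incremental, Moonshot, Novel): Lab A can switch to Safe (2 → 6). Not NE.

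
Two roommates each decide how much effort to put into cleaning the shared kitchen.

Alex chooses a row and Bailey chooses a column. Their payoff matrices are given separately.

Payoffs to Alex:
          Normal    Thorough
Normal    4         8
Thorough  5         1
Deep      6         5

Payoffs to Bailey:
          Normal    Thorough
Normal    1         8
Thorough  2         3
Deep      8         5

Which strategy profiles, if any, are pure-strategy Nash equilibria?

(Normal, Normal): Alex can switch to Thorough (4 → 5). Not NE.
(Normal, Thorough): Alex gets 8, best alternative 5; Bailey gets 8, best alternative 1. No profitable deviation — NE.
(Thorough, Normal): Alex can switch to Deep (5 → 6). Not NE.
(Thorough, Thorough): Alex can switch to Normal (1 → 8). Not NE.
(Deep, Normal): Alex gets 6, best alternative 5; Bailey gets 8, best alternative 5. No profitable deviation — NE.
(Deep, Thorough): Alex can switch to Normal (5 → 8). Not NE.

Pure-strategy Nash equilibria: (Normal, Thorough); (Deep, Normal)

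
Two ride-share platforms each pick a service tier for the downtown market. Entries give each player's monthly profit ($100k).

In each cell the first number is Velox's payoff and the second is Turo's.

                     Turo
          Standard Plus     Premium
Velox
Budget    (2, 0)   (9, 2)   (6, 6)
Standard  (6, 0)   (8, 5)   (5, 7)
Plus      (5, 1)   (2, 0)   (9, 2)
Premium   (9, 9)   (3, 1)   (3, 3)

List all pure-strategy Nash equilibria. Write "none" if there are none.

(Plus, Premium); (Premium, Standard)

(Budget, Standard): Velox can switch to Standard (2 → 6). Not NE.
(Budget, Plus): Turo can switch to Premium (2 → 6). Not NE.
(Budget, Premium): Velox can switch to Plus (6 → 9). Not NE.
(Standard, Standard): Velox can switch to Premium (6 → 9). Not NE.
(Standard, Plus): Velox can switch to Budget (8 → 9). Not NE.
(Standard, Premium): Velox can switch to Budget (5 → 6). Not NE.
(Plus, Standard): Velox can switch to Standard (5 → 6). Not NE.
(Plus, Plus): Velox can switch to Budget (2 → 9). Not NE.
(Plus, Premium): Velox gets 9, best alternative 6; Turo gets 2, best alternative 1. No profitable deviation — NE.
(Premium, Standard): Velox gets 9, best alternative 6; Turo gets 9, best alternative 3. No profitable deviation — NE.
(The remaining 2 profiles each have a profitable deviation by the same check.)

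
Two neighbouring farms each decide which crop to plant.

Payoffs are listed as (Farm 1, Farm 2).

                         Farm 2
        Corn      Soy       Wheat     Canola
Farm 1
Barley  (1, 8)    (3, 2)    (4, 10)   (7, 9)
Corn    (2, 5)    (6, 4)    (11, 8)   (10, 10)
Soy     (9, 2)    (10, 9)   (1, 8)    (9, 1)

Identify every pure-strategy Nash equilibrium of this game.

(Corn, Canola); (Soy, Soy)

Mark each player's best response to every combination of opponents' strategies; a profile where every player is best-responding is a pure Nash equilibrium.
Farm 1 against Corn: payoffs 1, 2, 9 → best response Soy.
Farm 1 against Soy: payoffs 3, 6, 10 → best response Soy.
Farm 1 against Wheat: payoffs 4, 11, 1 → best response Corn.
Farm 1 against Canola: payoffs 7, 10, 9 → best response Corn.
Farm 2 against Barley: payoffs 8, 2, 10, 9 → best response Wheat.
Farm 2 against Corn: payoffs 5, 4, 8, 10 → best response Canola.
Farm 2 against Soy: payoffs 2, 9, 8, 1 → best response Soy.
Mutual best responses: (Corn, Canola); (Soy, Soy).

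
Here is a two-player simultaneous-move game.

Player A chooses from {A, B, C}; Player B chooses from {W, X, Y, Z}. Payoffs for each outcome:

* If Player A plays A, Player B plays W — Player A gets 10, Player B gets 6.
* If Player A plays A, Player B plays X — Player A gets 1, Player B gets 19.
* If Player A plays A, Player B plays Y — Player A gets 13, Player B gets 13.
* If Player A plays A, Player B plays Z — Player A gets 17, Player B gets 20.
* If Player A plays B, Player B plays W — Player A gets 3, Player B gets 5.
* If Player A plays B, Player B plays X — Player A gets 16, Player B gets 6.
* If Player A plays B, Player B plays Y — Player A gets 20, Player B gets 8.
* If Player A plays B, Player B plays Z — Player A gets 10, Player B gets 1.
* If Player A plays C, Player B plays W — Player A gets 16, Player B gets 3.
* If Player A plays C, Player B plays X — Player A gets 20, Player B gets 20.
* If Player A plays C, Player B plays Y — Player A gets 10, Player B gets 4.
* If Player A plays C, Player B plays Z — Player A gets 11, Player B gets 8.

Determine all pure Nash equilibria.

The pure Nash equilibria are (A, Z); (B, Y); (C, X).

Check each profile: it is a Nash equilibrium iff no player can strictly gain by switching unilaterally.
(A, W): Player A can switch to C (10 → 16). Not NE.
(A, X): Player A can switch to B (1 → 16). Not NE.
(A, Y): Player A can switch to B (13 → 20). Not NE.
(A, Z): Player A gets 17, best alternative 11; Player B gets 20, best alternative 19. No profitable deviation — NE.
(B, W): Player A can switch to A (3 → 10). Not NE.
(B, X): Player A can switch to C (16 → 20). Not NE.
(B, Y): Player A gets 20, best alternative 13; Player B gets 8, best alternative 6. No profitable deviation — NE.
(B, Z): Player A can switch to A (10 → 17). Not NE.
(C, W): Player B can switch to X (3 → 20). Not NE.
(C, X): Player A gets 20, best alternative 16; Player B gets 20, best alternative 8. No profitable deviation — NE.
(C, Y): Player A can switch to A (10 → 13). Not NE.
(C, Z): Player A can switch to A (11 → 17). Not NE.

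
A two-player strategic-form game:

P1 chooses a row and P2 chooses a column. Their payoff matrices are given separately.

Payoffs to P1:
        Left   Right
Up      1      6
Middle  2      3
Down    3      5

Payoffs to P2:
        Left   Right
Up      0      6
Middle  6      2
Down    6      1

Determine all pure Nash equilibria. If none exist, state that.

P1 against Left: payoffs 1, 2, 3 → best response Down.
P1 against Right: payoffs 6, 3, 5 → best response Up.
P2 against Up: payoffs 0, 6 → best response Right.
P2 against Middle: payoffs 6, 2 → best response Left.
P2 against Down: payoffs 6, 1 → best response Left.
Mutual best responses: (Up, Right); (Down, Left).

Pure-strategy Nash equilibria: (Up, Right), (Down, Left)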